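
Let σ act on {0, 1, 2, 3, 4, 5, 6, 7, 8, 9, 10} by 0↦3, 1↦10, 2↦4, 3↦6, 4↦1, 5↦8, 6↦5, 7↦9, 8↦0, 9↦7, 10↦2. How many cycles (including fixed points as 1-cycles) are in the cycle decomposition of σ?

Cycle decomposition: (0 3 6 5 8) (1 10 2 4) (7 9).
3 cycles.

3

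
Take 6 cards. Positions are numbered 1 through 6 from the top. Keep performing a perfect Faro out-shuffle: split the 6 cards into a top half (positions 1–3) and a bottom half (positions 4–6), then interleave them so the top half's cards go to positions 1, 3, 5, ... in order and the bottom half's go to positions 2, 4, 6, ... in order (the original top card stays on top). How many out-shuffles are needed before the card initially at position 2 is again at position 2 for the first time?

4

Follow position 2 under repeated out-shuffles:
2 → 3 → 5 → 4 → 2
It first returns after 4 out-shuffles.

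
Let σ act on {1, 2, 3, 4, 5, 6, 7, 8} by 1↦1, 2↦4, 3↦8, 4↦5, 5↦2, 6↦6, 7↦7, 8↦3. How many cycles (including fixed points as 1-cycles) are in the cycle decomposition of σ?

5

Cycle decomposition: (1) (2 4 5) (3 8) (6) (7).
5 cycles.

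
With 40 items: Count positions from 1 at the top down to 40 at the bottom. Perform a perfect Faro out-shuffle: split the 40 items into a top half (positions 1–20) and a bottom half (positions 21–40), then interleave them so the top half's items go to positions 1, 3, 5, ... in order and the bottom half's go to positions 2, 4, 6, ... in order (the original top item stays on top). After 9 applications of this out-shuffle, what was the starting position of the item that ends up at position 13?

19

Work backwards from position 13, undoing one out-shuffle at a time:
13 ← 7 ← 4 ← 22 ← 31 ← 16 ← 28 ← 34 ← 37 ← 19
So the item now at position 13 started at position 19.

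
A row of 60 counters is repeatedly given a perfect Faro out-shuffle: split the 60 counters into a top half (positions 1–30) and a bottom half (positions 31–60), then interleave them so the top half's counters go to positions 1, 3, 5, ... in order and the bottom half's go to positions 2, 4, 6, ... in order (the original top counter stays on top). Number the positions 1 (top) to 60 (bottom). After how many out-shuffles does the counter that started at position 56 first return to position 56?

Follow position 56 under repeated out-shuffles:
56 → 52 → 44 → 28 → 55 → 50 → 40 → 20 → ... → 56 (length 58)
It first returns after 58 out-shuffles.

58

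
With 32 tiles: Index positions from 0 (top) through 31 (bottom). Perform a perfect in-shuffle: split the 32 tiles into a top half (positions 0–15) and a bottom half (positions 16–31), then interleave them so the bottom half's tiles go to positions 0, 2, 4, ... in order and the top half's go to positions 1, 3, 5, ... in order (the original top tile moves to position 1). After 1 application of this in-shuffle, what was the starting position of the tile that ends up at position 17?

Work backwards from position 17, undoing one in-shuffle at a time:
17 ← 8
So the tile now at position 17 started at position 8.

8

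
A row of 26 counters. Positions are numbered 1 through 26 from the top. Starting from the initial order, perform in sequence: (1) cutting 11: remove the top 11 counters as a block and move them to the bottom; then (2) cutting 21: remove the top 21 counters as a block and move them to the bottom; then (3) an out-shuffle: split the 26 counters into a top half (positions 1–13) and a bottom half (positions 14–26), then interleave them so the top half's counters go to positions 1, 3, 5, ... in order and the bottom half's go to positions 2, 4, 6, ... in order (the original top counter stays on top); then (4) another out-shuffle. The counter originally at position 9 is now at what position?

Track the counter from position 9 forward through each operation:
  after op 1 (cut 11): 9 → 24
  after op 2 (cut 21): 24 → 3
  after op 3 (out-shuffle): 3 → 5
  after op 4 (out-shuffle): 5 → 9

9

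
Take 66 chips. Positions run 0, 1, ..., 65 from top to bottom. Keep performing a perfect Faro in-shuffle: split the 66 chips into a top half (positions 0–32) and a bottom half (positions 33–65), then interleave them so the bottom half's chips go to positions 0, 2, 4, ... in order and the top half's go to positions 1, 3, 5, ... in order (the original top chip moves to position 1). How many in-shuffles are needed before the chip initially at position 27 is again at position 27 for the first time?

Follow position 27 under repeated in-shuffles:
27 → 55 → 44 → 22 → 45 → 24 → 49 → 32 → ... → 27 (length 66)
It first returns after 66 in-shuffles.

66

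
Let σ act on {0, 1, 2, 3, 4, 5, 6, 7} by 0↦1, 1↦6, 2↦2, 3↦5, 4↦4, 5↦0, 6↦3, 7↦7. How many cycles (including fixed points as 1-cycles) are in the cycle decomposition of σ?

4

Cycle decomposition: (0 1 6 3 5) (2) (4) (7).
4 cycles.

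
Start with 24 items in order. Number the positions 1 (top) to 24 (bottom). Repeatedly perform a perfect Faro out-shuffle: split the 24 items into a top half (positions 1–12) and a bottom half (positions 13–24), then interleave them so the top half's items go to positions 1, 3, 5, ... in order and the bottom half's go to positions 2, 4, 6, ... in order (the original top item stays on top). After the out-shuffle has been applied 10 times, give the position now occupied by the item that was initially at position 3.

Track the item's position through each out-shuffle:
3 → 5 → 9 → 17 → 10 → 19 → 14 → 4 → 7 → 13 → 2

2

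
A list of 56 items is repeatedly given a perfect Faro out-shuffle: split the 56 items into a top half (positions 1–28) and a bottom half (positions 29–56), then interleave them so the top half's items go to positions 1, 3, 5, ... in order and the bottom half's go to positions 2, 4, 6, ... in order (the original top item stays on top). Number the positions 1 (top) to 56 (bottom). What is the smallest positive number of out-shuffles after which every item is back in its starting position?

20

The out-shuffle permutes the 56 positions with cycle lengths [1, 1, 4, 10, 20, 20].
Every item is home exactly when every cycle has completed a whole number of laps, i.e. after lcm(1, 4, 10, 20) = 20 out-shuffles.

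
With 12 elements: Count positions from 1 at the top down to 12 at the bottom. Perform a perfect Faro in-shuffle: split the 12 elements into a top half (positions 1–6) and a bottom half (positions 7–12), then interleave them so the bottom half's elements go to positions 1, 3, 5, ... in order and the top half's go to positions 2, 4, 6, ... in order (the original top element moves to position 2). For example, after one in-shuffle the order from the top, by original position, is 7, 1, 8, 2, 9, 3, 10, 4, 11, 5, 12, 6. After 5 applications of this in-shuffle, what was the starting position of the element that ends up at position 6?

1

Work backwards from position 6, undoing one in-shuffle at a time:
6 ← 3 ← 8 ← 4 ← 2 ← 1
So the element now at position 6 started at position 1.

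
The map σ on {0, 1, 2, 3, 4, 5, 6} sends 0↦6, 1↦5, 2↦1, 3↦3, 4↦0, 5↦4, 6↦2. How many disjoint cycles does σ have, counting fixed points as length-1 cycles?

2

Cycle decomposition: (0 6 2 1 5 4) (3).
2 cycles.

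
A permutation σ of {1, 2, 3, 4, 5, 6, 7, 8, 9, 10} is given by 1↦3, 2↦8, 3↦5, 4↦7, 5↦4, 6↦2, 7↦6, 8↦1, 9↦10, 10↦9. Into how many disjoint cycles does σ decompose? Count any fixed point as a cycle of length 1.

2

Cycle decomposition: (1 3 5 4 7 6 2 8) (9 10).
2 cycles.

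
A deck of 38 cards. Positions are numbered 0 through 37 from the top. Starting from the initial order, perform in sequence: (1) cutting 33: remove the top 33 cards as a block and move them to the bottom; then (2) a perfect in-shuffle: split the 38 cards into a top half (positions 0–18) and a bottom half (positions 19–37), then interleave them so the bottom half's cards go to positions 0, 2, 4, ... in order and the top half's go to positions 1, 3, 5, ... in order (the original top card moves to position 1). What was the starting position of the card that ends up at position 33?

11

Undo the operations in reverse order, starting from position 33:
  undo op 2 (in-shuffle, from top half): 33 ← 16
  undo op 1 (cut 33): 16 ← 11
So the card at position 33 came from original position 11.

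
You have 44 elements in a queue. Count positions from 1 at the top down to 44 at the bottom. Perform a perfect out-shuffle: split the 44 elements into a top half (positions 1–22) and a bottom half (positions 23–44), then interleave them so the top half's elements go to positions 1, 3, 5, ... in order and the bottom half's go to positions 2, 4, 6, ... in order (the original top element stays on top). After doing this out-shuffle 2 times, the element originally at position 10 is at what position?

37

Track the element's position through each out-shuffle:
10 → 19 → 37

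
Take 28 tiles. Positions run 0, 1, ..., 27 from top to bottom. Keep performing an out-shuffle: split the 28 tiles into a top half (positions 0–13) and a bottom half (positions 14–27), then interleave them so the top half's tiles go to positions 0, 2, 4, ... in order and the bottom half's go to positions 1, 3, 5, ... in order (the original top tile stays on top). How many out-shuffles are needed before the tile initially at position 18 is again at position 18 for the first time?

2

Follow position 18 under repeated out-shuffles:
18 → 9 → 18
It first returns after 2 out-shuffles.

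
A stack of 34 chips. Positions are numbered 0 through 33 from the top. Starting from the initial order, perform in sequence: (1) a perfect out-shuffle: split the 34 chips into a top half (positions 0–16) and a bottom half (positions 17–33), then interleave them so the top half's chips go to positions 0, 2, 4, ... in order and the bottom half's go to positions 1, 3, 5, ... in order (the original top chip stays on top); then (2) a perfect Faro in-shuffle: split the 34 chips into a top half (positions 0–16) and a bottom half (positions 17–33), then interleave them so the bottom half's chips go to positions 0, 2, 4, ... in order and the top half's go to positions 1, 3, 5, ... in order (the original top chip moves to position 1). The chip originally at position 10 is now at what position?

6

Track the chip from position 10 forward through each operation:
  after op 1 (out-shuffle): 10 → 20
  after op 2 (in-shuffle): 20 → 6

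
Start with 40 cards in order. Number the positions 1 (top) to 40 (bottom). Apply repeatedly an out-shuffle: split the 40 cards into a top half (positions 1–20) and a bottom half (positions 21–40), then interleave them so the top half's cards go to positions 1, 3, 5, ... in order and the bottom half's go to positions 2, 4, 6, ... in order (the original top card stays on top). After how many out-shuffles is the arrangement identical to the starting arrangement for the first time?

12

The out-shuffle permutes the 40 positions with cycle lengths [1, 1, 2, 12, 12, 12].
Every card is home exactly when every cycle has completed a whole number of laps, i.e. after lcm(1, 2, 12) = 12 out-shuffles.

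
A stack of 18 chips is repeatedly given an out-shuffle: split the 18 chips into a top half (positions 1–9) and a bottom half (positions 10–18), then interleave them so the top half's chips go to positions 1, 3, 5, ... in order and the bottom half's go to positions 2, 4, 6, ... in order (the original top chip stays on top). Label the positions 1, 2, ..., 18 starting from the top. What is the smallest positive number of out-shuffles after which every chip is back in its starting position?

8

The out-shuffle permutes the 18 positions with cycle lengths [1, 1, 8, 8].
Every chip is home exactly when every cycle has completed a whole number of laps, i.e. after lcm(1, 8) = 8 out-shuffles.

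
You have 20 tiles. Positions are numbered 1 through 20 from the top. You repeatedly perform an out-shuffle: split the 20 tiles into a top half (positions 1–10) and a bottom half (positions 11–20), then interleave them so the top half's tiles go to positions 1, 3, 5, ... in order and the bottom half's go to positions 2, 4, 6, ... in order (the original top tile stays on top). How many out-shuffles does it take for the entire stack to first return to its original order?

The out-shuffle permutes the 20 positions with cycle lengths [1, 1, 18].
Every tile is home exactly when every cycle has completed a whole number of laps, i.e. after lcm(1, 18) = 18 out-shuffles.

18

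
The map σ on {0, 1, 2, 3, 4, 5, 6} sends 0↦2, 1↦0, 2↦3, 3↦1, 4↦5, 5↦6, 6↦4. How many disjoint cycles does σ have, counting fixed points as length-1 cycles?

2

Cycle decomposition: (0 2 3 1) (4 5 6).
2 cycles.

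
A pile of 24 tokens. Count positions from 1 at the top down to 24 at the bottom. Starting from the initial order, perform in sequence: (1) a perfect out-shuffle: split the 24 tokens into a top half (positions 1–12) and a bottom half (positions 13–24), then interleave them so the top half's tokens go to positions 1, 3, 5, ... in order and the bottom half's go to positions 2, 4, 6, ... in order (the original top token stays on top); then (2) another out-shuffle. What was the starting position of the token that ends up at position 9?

3

Undo the operations in reverse order, starting from position 9:
  undo op 2 (out-shuffle, from top half): 9 ← 5
  undo op 1 (out-shuffle, from top half): 5 ← 3
So the token at position 9 came from original position 3.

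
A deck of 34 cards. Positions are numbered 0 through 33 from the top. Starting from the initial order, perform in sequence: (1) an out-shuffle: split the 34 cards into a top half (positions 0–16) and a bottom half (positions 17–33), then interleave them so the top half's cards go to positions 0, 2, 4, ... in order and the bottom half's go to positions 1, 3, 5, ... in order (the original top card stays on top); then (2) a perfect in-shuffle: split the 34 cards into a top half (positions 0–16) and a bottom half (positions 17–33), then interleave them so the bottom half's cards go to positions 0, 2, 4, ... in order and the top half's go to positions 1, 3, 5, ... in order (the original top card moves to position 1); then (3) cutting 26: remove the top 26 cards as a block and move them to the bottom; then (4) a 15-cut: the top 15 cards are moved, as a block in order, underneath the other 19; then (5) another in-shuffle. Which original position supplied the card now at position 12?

Undo the operations in reverse order, starting from position 12:
  undo op 5 (in-shuffle, from bottom half): 12 ← 23
  undo op 4 (cut 15): 23 ← 4
  undo op 3 (cut 26): 4 ← 30
  undo op 2 (in-shuffle, from bottom half): 30 ← 32
  undo op 1 (out-shuffle, from top half): 32 ← 16
So the card at position 12 came from original position 16.

16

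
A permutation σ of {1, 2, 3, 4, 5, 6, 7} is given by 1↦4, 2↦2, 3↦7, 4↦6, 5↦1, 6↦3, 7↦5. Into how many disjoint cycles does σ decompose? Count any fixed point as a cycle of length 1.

Cycle decomposition: (1 4 6 3 7 5) (2).
2 cycles.

2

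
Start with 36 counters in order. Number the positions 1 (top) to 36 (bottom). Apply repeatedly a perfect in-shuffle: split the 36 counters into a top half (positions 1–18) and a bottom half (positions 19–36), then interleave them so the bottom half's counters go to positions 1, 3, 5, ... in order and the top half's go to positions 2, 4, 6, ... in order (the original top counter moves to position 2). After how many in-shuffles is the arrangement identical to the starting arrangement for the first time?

The in-shuffle permutes the 36 positions with cycle lengths [36].
Every counter is home exactly when every cycle has completed a whole number of laps, i.e. after lcm(36) = 36 in-shuffles.

36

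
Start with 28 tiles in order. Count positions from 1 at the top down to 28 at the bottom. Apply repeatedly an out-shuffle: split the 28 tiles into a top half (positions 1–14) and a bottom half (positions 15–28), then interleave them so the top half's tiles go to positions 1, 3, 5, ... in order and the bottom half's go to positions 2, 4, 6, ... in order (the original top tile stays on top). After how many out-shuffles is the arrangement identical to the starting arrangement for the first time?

18

The out-shuffle permutes the 28 positions with cycle lengths [1, 1, 2, 6, 18].
Every tile is home exactly when every cycle has completed a whole number of laps, i.e. after lcm(1, 2, 6, 18) = 18 out-shuffles.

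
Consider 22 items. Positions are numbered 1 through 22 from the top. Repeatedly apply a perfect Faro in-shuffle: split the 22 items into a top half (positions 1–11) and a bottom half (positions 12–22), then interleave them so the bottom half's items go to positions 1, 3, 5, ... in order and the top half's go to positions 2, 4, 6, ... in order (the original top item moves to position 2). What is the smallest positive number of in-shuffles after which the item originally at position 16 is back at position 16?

11

Follow position 16 under repeated in-shuffles:
16 → 9 → 18 → 13 → 3 → 6 → 12 → 1 → 2 → 4 → 8 → 16
It first returns after 11 in-shuffles.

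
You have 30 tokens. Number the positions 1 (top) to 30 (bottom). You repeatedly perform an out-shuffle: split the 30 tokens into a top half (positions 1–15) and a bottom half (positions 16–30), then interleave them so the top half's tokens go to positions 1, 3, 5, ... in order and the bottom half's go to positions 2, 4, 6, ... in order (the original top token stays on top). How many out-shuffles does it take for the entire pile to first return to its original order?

28

The out-shuffle permutes the 30 positions with cycle lengths [1, 1, 28].
Every token is home exactly when every cycle has completed a whole number of laps, i.e. after lcm(1, 28) = 28 out-shuffles.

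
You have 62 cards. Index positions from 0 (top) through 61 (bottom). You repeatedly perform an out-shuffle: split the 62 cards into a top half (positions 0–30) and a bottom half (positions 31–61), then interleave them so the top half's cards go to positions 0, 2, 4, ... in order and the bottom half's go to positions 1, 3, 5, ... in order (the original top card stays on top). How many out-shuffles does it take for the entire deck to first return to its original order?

60

The out-shuffle permutes the 62 positions with cycle lengths [1, 1, 60].
Every card is home exactly when every cycle has completed a whole number of laps, i.e. after lcm(1, 60) = 60 out-shuffles.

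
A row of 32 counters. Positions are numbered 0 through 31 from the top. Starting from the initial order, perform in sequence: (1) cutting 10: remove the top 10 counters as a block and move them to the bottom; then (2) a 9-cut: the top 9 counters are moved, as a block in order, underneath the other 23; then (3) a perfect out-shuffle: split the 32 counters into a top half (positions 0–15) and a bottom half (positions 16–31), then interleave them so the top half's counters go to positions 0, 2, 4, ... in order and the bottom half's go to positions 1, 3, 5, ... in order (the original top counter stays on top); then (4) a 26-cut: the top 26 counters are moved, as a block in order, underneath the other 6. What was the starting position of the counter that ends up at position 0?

Undo the operations in reverse order, starting from position 0:
  undo op 4 (cut 26): 0 ← 26
  undo op 3 (out-shuffle, from top half): 26 ← 13
  undo op 2 (cut 9): 13 ← 22
  undo op 1 (cut 10): 22 ← 0
So the counter at position 0 came from original position 0.

0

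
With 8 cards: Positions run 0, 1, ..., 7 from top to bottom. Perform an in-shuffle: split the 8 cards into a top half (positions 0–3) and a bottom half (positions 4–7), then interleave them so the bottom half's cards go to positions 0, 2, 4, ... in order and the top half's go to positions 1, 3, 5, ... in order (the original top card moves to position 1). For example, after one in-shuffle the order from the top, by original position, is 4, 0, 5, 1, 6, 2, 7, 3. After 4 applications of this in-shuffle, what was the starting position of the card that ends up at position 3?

Work backwards from position 3, undoing one in-shuffle at a time:
3 ← 1 ← 0 ← 4 ← 6
So the card now at position 3 started at position 6.

6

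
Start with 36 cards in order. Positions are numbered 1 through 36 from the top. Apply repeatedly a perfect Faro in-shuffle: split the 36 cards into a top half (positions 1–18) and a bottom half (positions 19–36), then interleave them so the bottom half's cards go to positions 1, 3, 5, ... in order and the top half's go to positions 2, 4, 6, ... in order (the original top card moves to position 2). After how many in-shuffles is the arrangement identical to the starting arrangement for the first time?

36

The in-shuffle permutes the 36 positions with cycle lengths [36].
Every card is home exactly when every cycle has completed a whole number of laps, i.e. after lcm(36) = 36 in-shuffles.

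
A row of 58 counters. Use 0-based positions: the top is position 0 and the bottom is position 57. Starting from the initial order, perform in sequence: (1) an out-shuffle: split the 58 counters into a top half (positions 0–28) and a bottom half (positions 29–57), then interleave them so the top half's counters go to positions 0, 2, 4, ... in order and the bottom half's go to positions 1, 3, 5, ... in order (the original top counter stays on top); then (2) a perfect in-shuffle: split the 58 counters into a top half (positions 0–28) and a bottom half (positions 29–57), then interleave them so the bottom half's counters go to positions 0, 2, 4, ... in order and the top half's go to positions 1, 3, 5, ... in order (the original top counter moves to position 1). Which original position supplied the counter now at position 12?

Undo the operations in reverse order, starting from position 12:
  undo op 2 (in-shuffle, from bottom half): 12 ← 35
  undo op 1 (out-shuffle, from bottom half): 35 ← 46
So the counter at position 12 came from original position 46.

46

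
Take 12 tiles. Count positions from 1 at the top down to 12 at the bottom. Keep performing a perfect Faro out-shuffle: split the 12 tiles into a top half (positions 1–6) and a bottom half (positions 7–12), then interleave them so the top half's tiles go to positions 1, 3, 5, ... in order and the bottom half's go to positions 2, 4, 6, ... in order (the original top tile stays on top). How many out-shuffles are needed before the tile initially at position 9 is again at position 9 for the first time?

10

Follow position 9 under repeated out-shuffles:
9 → 6 → 11 → 10 → 8 → 4 → 7 → 2 → 3 → 5 → 9
It first returns after 10 out-shuffles.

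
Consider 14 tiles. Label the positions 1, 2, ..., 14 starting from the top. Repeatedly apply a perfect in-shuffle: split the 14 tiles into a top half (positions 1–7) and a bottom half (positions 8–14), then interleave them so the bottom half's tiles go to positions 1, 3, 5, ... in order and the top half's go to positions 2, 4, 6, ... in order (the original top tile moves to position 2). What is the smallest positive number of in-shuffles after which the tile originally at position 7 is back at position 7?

Follow position 7 under repeated in-shuffles:
7 → 14 → 13 → 11 → 7
It first returns after 4 in-shuffles.

4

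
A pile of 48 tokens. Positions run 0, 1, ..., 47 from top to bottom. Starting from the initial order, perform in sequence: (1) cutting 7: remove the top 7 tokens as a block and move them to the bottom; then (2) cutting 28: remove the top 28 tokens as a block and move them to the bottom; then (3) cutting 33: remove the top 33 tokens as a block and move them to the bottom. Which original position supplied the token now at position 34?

6

Undo the operations in reverse order, starting from position 34:
  undo op 3 (cut 33): 34 ← 19
  undo op 2 (cut 28): 19 ← 47
  undo op 1 (cut 7): 47 ← 6
So the token at position 34 came from original position 6.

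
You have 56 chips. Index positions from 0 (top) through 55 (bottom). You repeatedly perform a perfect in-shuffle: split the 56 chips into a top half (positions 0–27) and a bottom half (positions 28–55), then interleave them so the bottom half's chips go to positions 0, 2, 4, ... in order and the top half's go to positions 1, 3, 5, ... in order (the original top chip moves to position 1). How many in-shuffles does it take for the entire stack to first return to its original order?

The in-shuffle permutes the 56 positions with cycle lengths [2, 18, 18, 18].
Every chip is home exactly when every cycle has completed a whole number of laps, i.e. after lcm(2, 18) = 18 in-shuffles.

18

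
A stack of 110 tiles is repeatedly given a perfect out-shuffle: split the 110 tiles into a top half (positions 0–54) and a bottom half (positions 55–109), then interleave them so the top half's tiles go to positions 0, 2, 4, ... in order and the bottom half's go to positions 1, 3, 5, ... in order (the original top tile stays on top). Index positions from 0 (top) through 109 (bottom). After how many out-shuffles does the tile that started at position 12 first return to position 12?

36

Follow position 12 under repeated out-shuffles:
12 → 24 → 48 → 96 → 83 → 57 → 5 → 10 → ... → 12 (length 36)
It first returns after 36 out-shuffles.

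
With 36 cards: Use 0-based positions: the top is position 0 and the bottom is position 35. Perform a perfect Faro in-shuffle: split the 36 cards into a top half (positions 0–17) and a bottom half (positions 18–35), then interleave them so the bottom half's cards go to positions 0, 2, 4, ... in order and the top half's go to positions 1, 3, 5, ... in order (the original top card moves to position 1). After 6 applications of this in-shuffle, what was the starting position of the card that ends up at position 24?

15

Work backwards from position 24, undoing one in-shuffle at a time:
24 ← 30 ← 33 ← 16 ← 26 ← 31 ← 15
So the card now at position 24 started at position 15.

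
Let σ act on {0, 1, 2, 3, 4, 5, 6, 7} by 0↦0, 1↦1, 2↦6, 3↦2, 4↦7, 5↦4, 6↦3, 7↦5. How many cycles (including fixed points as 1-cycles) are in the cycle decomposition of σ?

Cycle decomposition: (0) (1) (2 6 3) (4 7 5).
4 cycles.

4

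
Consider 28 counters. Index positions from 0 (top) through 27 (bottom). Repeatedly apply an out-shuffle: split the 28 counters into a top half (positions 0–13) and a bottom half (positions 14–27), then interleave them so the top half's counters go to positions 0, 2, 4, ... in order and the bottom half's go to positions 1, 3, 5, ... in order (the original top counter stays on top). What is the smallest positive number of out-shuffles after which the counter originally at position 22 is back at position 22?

Follow position 22 under repeated out-shuffles:
22 → 17 → 7 → 14 → 1 → 2 → 4 → 8 → 16 → 5 → 10 → 20 → 13 → 26 → 25 → 23 → 19 → 11 → 22
It first returns after 18 out-shuffles.

18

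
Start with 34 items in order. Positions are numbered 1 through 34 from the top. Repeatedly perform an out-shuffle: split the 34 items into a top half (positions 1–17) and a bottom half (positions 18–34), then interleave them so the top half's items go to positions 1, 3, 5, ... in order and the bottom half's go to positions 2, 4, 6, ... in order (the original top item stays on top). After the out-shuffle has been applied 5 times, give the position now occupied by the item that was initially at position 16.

19

Track the item's position through each out-shuffle:
16 → 31 → 28 → 22 → 10 → 19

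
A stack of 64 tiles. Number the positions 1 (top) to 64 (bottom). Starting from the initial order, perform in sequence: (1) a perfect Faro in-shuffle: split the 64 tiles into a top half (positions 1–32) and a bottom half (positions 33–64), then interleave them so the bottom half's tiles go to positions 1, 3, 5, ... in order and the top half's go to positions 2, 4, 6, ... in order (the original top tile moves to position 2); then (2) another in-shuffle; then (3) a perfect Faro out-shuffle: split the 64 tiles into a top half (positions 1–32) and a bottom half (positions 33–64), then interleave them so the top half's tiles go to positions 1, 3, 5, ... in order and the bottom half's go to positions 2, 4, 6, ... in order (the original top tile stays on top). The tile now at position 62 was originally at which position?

Undo the operations in reverse order, starting from position 62:
  undo op 3 (out-shuffle, from bottom half): 62 ← 63
  undo op 2 (in-shuffle, from bottom half): 63 ← 64
  undo op 1 (in-shuffle, from top half): 64 ← 32
So the tile at position 62 came from original position 32.

32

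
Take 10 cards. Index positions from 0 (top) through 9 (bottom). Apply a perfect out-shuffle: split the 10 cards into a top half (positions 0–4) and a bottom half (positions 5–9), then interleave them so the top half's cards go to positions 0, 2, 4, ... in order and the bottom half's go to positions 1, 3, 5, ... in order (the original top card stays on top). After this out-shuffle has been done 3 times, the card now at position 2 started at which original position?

Work backwards from position 2, undoing one out-shuffle at a time:
2 ← 1 ← 5 ← 7
So the card now at position 2 started at position 7.

7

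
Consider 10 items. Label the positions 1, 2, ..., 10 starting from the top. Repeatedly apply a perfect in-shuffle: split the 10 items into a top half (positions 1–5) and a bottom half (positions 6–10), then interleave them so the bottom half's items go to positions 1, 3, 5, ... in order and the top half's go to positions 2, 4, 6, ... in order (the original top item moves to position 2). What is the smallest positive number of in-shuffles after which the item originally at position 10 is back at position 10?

Follow position 10 under repeated in-shuffles:
10 → 9 → 7 → 3 → 6 → 1 → 2 → 4 → 8 → 5 → 10
It first returns after 10 in-shuffles.

10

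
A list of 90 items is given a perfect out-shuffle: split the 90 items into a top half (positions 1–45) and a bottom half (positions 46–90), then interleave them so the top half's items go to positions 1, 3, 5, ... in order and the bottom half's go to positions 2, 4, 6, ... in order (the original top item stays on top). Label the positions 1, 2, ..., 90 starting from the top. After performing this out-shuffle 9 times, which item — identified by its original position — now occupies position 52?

Work backwards from position 52, undoing one out-shuffle at a time:
52 ← 71 ← 36 ← 63 ← 32 ← 61 ← 31 ← 16 ← 53 ← 27
So the item now at position 52 started at position 27.

27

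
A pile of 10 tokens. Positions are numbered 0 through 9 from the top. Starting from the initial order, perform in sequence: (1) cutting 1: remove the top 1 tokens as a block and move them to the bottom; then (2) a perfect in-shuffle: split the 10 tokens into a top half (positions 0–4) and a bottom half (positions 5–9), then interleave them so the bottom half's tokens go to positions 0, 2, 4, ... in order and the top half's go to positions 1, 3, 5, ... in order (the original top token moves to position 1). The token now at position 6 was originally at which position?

Undo the operations in reverse order, starting from position 6:
  undo op 2 (in-shuffle, from bottom half): 6 ← 8
  undo op 1 (cut 1): 8 ← 9
So the token at position 6 came from original position 9.

9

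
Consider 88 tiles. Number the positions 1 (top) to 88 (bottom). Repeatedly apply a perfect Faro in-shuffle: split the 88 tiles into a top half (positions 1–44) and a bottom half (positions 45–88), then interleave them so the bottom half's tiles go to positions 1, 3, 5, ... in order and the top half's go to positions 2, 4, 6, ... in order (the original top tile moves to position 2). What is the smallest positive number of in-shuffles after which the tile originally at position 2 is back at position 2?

11

Follow position 2 under repeated in-shuffles:
2 → 4 → 8 → 16 → 32 → 64 → 39 → 78 → 67 → 45 → 1 → 2
It first returns after 11 in-shuffles.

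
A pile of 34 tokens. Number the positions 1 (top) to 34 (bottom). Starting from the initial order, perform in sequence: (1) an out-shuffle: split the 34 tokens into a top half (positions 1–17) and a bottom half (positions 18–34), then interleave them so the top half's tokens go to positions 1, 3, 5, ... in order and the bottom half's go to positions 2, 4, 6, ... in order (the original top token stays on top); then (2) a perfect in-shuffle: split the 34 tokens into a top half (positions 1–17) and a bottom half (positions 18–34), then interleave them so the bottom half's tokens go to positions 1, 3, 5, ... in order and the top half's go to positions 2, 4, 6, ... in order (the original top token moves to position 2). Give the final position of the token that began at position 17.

Track the token from position 17 forward through each operation:
  after op 1 (out-shuffle): 17 → 33
  after op 2 (in-shuffle): 33 → 31

31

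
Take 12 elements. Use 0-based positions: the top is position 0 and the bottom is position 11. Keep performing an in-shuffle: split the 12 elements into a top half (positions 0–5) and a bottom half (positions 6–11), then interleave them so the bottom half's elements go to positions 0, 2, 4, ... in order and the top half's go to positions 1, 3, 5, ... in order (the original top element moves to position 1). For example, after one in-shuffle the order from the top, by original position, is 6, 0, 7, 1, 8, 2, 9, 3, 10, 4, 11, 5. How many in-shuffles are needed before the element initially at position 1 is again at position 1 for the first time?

Follow position 1 under repeated in-shuffles:
1 → 3 → 7 → 2 → 5 → 11 → 10 → 8 → 4 → 9 → 6 → 0 → 1
It first returns after 12 in-shuffles.

12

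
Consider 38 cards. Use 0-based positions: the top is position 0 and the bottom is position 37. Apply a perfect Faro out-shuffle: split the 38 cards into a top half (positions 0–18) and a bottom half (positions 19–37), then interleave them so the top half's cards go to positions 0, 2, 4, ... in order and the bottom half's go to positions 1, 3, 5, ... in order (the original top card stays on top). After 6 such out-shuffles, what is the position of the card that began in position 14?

Track the card's position through each out-shuffle:
14 → 28 → 19 → 1 → 2 → 4 → 8

8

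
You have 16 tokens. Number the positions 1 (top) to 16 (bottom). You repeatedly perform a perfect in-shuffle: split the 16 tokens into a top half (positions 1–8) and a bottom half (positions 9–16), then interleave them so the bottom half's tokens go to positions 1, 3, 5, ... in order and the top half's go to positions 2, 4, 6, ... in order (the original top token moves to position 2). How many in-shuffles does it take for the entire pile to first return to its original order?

8

The in-shuffle permutes the 16 positions with cycle lengths [8, 8].
Every token is home exactly when every cycle has completed a whole number of laps, i.e. after lcm(8) = 8 in-shuffles.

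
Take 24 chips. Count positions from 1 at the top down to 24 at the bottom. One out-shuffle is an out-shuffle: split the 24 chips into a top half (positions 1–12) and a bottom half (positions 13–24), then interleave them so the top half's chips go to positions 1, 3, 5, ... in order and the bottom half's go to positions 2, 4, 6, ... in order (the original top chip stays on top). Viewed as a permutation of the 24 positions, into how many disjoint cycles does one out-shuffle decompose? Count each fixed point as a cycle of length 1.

Trace each unvisited position around until it returns:
(1) (2 3 5 9 17 10 ... len 11) (6 11 21 18 12 23 ... len 11) (24)
4 cycles in total.

4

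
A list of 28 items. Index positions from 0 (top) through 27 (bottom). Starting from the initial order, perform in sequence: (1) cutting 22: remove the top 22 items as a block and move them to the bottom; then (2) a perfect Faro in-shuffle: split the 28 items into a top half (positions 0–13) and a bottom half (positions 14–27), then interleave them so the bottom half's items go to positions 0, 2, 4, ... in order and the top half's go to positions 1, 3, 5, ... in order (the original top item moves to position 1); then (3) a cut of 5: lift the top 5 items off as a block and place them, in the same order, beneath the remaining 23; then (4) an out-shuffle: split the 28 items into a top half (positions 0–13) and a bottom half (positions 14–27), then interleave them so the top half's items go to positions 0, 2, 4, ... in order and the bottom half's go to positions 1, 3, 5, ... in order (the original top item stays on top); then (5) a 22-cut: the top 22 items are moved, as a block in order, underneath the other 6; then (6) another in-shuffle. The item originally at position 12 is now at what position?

Track the item from position 12 forward through each operation:
  after op 1 (cut 22): 12 → 18
  after op 2 (in-shuffle): 18 → 8
  after op 3 (cut 5): 8 → 3
  after op 4 (out-shuffle): 3 → 6
  after op 5 (cut 22): 6 → 12
  after op 6 (in-shuffle): 12 → 25

25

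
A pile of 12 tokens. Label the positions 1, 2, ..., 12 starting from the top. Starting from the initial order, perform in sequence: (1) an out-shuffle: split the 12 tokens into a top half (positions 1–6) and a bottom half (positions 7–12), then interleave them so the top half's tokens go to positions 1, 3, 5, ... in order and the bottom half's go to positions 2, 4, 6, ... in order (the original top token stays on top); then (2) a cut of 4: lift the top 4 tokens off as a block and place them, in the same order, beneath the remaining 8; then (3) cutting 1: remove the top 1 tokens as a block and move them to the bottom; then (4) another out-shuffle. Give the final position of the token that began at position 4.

Track the token from position 4 forward through each operation:
  after op 1 (out-shuffle): 4 → 7
  after op 2 (cut 4): 7 → 3
  after op 3 (cut 1): 3 → 2
  after op 4 (out-shuffle): 2 → 3

3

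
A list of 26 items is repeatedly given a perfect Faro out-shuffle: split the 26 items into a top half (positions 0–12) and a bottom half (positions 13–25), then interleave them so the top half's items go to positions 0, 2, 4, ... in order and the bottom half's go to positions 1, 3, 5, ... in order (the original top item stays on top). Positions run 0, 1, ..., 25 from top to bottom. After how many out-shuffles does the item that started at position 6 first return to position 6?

Follow position 6 under repeated out-shuffles:
6 → 12 → 24 → 23 → 21 → 17 → 9 → 18 → 11 → 22 → 19 → 13 → 1 → 2 → 4 → 8 → 16 → 7 → 14 → 3 → 6
It first returns after 20 out-shuffles.

20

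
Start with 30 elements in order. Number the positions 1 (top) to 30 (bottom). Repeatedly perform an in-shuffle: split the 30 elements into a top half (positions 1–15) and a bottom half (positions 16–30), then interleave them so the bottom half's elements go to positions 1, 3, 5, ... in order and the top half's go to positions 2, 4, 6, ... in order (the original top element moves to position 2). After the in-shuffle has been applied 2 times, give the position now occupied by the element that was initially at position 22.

26

Track the element's position through each in-shuffle:
22 → 13 → 26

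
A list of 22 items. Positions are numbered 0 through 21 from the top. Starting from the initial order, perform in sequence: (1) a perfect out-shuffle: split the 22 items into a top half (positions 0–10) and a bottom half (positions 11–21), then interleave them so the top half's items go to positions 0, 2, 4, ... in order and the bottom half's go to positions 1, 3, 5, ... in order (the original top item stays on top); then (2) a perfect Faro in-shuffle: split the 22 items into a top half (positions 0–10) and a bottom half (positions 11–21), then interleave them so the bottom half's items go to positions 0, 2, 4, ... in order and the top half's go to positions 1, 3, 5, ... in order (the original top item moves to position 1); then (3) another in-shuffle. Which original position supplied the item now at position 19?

Undo the operations in reverse order, starting from position 19:
  undo op 3 (in-shuffle, from top half): 19 ← 9
  undo op 2 (in-shuffle, from top half): 9 ← 4
  undo op 1 (out-shuffle, from top half): 4 ← 2
So the item at position 19 came from original position 2.

2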